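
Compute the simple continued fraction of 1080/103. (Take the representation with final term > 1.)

[10; 2, 16, 1, 2]

1080 = 10·103 + 50
103 = 2·50 + 3
50 = 16·3 + 2
3 = 1·2 + 1
2 = 2·1 + 0  (stop)
So 1080/103 = [10; 2, 16, 1, 2].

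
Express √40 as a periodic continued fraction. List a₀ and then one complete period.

a₀ = ⌊√40⌋ = 6.

[6; 3, 12]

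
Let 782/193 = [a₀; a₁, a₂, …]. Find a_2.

782 = 4·193 + 10   →  a_0 = 4
193 = 19·10 + 3   →  a_1 = 19
10 = 3·3 + 1   →  a_2 = 3

3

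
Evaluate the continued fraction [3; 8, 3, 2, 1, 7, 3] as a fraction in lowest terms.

Using pₖ = aₖpₖ₋₁ + pₖ₋₂ and qₖ = aₖqₖ₋₁ + qₖ₋₂:
  k=0: a=3, p=3, q=1
  k=1: a=8, p=25, q=8
  k=2: a=3, p=78, q=25
  k=3: a=2, p=181, q=58
  k=4: a=1, p=259, q=83
  k=5: a=7, p=1994, q=639
  k=6: a=3, p=6241, q=2000

6241/2000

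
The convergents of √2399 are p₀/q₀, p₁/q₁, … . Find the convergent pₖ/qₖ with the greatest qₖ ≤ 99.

2400/49

√2399 = [48; 1, 47, 1, 96, …] (period length 4).
Convergents:
  p_0/q_0 = 48/1
  p_1/q_1 = 49/1
  p_2/q_2 = 2351/48
  p_3/q_3 = 2400/49
  p_4/q_4 = 232751/4752
q_3 = 49 ≤ 99 < 4752 = q_4, so the answer is 2400/49.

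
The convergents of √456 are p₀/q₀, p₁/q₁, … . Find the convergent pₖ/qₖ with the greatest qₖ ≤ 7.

√456 = [21; 2, 1, 4, 1, 2, 42, …] (period length 6).
Convergents:
  p_0/q_0 = 21/1
  p_1/q_1 = 43/2
  p_2/q_2 = 64/3
  p_3/q_3 = 299/14
q_2 = 3 ≤ 7 < 14 = q_3, so the answer is 64/3.

64/3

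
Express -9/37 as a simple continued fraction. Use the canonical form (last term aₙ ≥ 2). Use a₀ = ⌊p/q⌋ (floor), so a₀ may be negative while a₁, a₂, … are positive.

[-1; 1, 3, 9]

-9 = -1·37 + 28
37 = 1·28 + 9
28 = 3·9 + 1
9 = 9·1 + 0  (stop)
So -9/37 = [-1; 1, 3, 9].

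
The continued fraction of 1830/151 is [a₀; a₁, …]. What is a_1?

8

1830 = 12·151 + 18   →  a_0 = 12
151 = 8·18 + 7   →  a_1 = 8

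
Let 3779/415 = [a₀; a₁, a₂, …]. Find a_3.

3

3779 = 9·415 + 44   →  a_0 = 9
415 = 9·44 + 19   →  a_1 = 9
44 = 2·19 + 6   →  a_2 = 2
19 = 3·6 + 1   →  a_3 = 3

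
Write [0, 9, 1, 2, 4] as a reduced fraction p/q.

13/126

Fold from the inside: start with 4/1.
  2 + 1/4 = 9/4
  1 + 4/9 = 13/9
  9 + 9/13 = 126/13
  0 + 13/126 = 13/126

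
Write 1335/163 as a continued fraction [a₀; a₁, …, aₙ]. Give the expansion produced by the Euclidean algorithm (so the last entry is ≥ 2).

1335 = 8*163 + 31
163 = 5*31 + 8
31 = 3*8 + 7
8 = 1*7 + 1
7 = 7*1 + 0  (stop)
So 1335/163 = [8; 5, 3, 1, 7].

[8; 5, 3, 1, 7]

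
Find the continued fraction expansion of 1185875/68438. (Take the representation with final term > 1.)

[17; 3, 19, 2, 18, 15, 2]

1185875 = 17·68438 + 22429
68438 = 3·22429 + 1151
22429 = 19·1151 + 560
1151 = 2·560 + 31
560 = 18·31 + 2
31 = 15·2 + 1
2 = 2·1 + 0  (stop)
So 1185875/68438 = [17; 3, 19, 2, 18, 15, 2].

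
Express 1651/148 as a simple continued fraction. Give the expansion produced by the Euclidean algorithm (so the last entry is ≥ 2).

[11; 6, 2, 3, 3]

1651 = 11*148 + 23
148 = 6*23 + 10
23 = 2*10 + 3
10 = 3*3 + 1
3 = 3*1 + 0  (stop)
So 1651/148 = [11; 6, 2, 3, 3].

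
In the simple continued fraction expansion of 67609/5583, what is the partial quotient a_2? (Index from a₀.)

9

67609 = 12·5583 + 613   →  a_0 = 12
5583 = 9·613 + 66   →  a_1 = 9
613 = 9·66 + 19   →  a_2 = 9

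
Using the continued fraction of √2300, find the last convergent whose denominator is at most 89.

1151/24

√2300 = [47; 1, 22, 1, 94, …] (period length 4).
Convergents:
  p_0/q_0 = 47/1
  p_1/q_1 = 48/1
  p_2/q_2 = 1103/23
  p_3/q_3 = 1151/24
  p_4/q_4 = 109297/2279
q_3 = 24 ≤ 89 < 2279 = q_4, so the answer is 1151/24.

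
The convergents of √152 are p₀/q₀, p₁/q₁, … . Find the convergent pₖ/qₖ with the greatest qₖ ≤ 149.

900/73

√152 = [12; 3, 24, …] (period length 2).
Convergents:
  p_0/q_0 = 12/1
  p_1/q_1 = 37/3
  p_2/q_2 = 900/73
  p_3/q_3 = 2737/222
q_2 = 73 ≤ 149 < 222 = q_3, so the answer is 900/73.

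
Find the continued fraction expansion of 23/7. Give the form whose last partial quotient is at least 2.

23 = 3×7 + 2
7 = 3×2 + 1
2 = 2×1 + 0  (stop)
So 23/7 = [3; 3, 2].

[3; 3, 2]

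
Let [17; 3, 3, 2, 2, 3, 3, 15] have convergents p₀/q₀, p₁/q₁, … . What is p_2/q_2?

Using pₖ = aₖpₖ₋₁ + pₖ₋₂, qₖ = aₖqₖ₋₁ + qₖ₋₂ (with p₋₁=1, p₋₂=0, q₋₁=0, q₋₂=1):
  k=0: a=17, p=17, q=1
  k=1: a=3, p=52, q=3
  k=2: a=3, p=173, q=10

173/10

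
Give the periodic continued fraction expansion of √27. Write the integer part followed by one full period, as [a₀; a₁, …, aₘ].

a₀ = ⌊√27⌋ = 5.
With m₀=0, d₀=1 and mₖ₊₁ = dₖaₖ − mₖ, dₖ₊₁ = (n − mₖ₊₁²)/dₖ, aₖ₊₁ = ⌊(a₀+mₖ₊₁)/dₖ₊₁⌋:
  k=1: m=5, d=2, a=5
  k=2: m=5, d=1, a=10
d=1 and a=2a₀=10 at k=2, so the next step gives (m, d) = (5, 2) again — its k=1 value — and the period has length 2.

[5; 5, 10]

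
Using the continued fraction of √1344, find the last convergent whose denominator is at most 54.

1943/53

√1344 = [36; 1, 1, 1, 17, 1, 1, 1, 72, …] (period length 8).
Convergents:
  p_0/q_0 = 36/1
  p_1/q_1 = 37/1
  p_2/q_2 = 73/2
  p_3/q_3 = 110/3
  p_4/q_4 = 1943/53
  p_5/q_5 = 2053/56
q_4 = 53 ≤ 54 < 56 = q_5, so the answer is 1943/53.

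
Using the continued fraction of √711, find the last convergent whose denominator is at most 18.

√711 = [26; 1, 1, 1, 52, …] (period length 4).
Convergents:
  p_0/q_0 = 26/1
  p_1/q_1 = 27/1
  p_2/q_2 = 53/2
  p_3/q_3 = 80/3
  p_4/q_4 = 4213/158
q_3 = 3 ≤ 18 < 158 = q_4, so the answer is 80/3.

80/3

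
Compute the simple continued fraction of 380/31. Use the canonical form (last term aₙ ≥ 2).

380 = 12·31 + 8
31 = 3·8 + 7
8 = 1·7 + 1
7 = 7·1 + 0  (stop)
So 380/31 = [12; 3, 1, 7].

[12; 3, 1, 7]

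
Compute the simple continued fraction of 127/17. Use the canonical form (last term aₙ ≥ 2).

[7; 2, 8]

127 = 7×17 + 8
17 = 2×8 + 1
8 = 8×1 + 0  (stop)
So 127/17 = [7; 2, 8].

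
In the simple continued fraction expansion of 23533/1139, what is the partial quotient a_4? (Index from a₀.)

19

23533 = 20·1139 + 753   →  a_0 = 20
1139 = 1·753 + 386   →  a_1 = 1
753 = 1·386 + 367   →  a_2 = 1
386 = 1·367 + 19   →  a_3 = 1
367 = 19·19 + 6   →  a_4 = 19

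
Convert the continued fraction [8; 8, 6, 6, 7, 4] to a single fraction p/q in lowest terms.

72729/8954

Fold from the inside: start with 4/1.
  7 + 1/4 = 29/4
  6 + 4/29 = 178/29
  6 + 29/178 = 1097/178
  8 + 178/1097 = 8954/1097
  8 + 1097/8954 = 72729/8954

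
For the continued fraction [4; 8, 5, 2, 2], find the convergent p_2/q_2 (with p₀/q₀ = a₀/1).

Using pₖ = aₖpₖ₋₁ + pₖ₋₂, qₖ = aₖqₖ₋₁ + qₖ₋₂ (with p₋₁=1, p₋₂=0, q₋₁=0, q₋₂=1):
  k=0: a=4, p=4, q=1
  k=1: a=8, p=33, q=8
  k=2: a=5, p=169, q=41

169/41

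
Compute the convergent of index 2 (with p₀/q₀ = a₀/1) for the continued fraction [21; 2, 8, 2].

Using pₖ = aₖpₖ₋₁ + pₖ₋₂, qₖ = aₖqₖ₋₁ + qₖ₋₂ (with p₋₁=1, p₋₂=0, q₋₁=0, q₋₂=1):
  k=0: a=21, p=21, q=1
  k=1: a=2, p=43, q=2
  k=2: a=8, p=365, q=17

365/17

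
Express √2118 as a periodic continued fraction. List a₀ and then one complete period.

[46; 46, 92]

a₀ = ⌊√2118⌋ = 46.
With m₀=0, d₀=1 and mₖ₊₁ = dₖaₖ − mₖ, dₖ₊₁ = (n − mₖ₊₁²)/dₖ, aₖ₊₁ = ⌊(a₀+mₖ₊₁)/dₖ₊₁⌋:
  k=1: m=46, d=2, a=46
  k=2: m=46, d=1, a=92
d=1 and a=2a₀=92 at k=2, so the next step gives (m, d) = (46, 2) again — its k=1 value — and the period has length 2.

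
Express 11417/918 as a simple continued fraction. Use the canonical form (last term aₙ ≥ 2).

[12; 2, 3, 2, 5, 3, 3]

11417 = 12×918 + 401
918 = 2×401 + 116
401 = 3×116 + 53
116 = 2×53 + 10
53 = 5×10 + 3
10 = 3×3 + 1
3 = 3×1 + 0  (stop)
So 11417/918 = [12; 2, 3, 2, 5, 3, 3].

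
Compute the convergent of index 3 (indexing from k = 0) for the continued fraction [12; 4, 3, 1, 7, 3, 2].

Using pₖ = aₖpₖ₋₁ + pₖ₋₂, qₖ = aₖqₖ₋₁ + qₖ₋₂ (with p₋₁=1, p₋₂=0, q₋₁=0, q₋₂=1):
  k=0: a=12, p=12, q=1
  k=1: a=4, p=49, q=4
  k=2: a=3, p=159, q=13
  k=3: a=1, p=208, q=17

208/17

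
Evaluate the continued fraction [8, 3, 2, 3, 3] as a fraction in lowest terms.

Fold from the inside: start with 3/1.
  3 + 1/3 = 10/3
  2 + 3/10 = 23/10
  3 + 10/23 = 79/23
  8 + 23/79 = 655/79

655/79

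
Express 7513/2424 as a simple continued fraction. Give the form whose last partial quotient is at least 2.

7513 = 3·2424 + 241
2424 = 10·241 + 14
241 = 17·14 + 3
14 = 4·3 + 2
3 = 1·2 + 1
2 = 2·1 + 0  (stop)
So 7513/2424 = [3; 10, 17, 4, 1, 2].

[3; 10, 17, 4, 1, 2]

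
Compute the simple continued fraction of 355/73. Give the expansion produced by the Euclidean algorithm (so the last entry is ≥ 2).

[4; 1, 6, 3, 3]

355 = 4*73 + 63
73 = 1*63 + 10
63 = 6*10 + 3
10 = 3*3 + 1
3 = 3*1 + 0  (stop)
So 355/73 = [4; 1, 6, 3, 3].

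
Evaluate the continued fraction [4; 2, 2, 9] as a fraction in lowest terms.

207/47

Using pₖ = aₖpₖ₋₁ + pₖ₋₂ and qₖ = aₖqₖ₋₁ + qₖ₋₂:
  k=0: a=4, p=4, q=1
  k=1: a=2, p=9, q=2
  k=2: a=2, p=22, q=5
  k=3: a=9, p=207, q=47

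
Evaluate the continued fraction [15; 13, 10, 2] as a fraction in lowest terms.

4146/275

Using pₖ = aₖpₖ₋₁ + pₖ₋₂ and qₖ = aₖqₖ₋₁ + qₖ₋₂:
  k=0: a=15, p=15, q=1
  k=1: a=13, p=196, q=13
  k=2: a=10, p=1975, q=131
  k=3: a=2, p=4146, q=275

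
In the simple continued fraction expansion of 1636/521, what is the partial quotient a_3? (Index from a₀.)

1636 = 3·521 + 73   →  a_0 = 3
521 = 7·73 + 10   →  a_1 = 7
73 = 7·10 + 3   →  a_2 = 7
10 = 3·3 + 1   →  a_3 = 3

3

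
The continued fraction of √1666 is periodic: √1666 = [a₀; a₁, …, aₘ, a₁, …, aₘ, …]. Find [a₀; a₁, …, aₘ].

a₀ = ⌊√1666⌋ = 40.
With m₀=0, d₀=1 and mₖ₊₁ = dₖaₖ − mₖ, dₖ₊₁ = (n − mₖ₊₁²)/dₖ, aₖ₊₁ = ⌊(a₀+mₖ₊₁)/dₖ₊₁⌋:
  k=1: m=40, d=66, a=1
  k=2: m=26, d=15, a=4
  k=3: m=34, d=34, a=2
  k=4: m=34, d=15, a=4
  k=5: m=26, d=66, a=1
  k=6: m=40, d=1, a=80
d=1 and a=2a₀=80 at k=6, so the next step gives (m, d) = (40, 66) again — its k=1 value — and the period has length 6.

[40; 1, 4, 2, 4, 1, 80]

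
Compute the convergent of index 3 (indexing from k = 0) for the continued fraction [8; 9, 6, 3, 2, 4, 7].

1411/174

Using pₖ = aₖpₖ₋₁ + pₖ₋₂, qₖ = aₖqₖ₋₁ + qₖ₋₂ (with p₋₁=1, p₋₂=0, q₋₁=0, q₋₂=1):
  k=0: a=8, p=8, q=1
  k=1: a=9, p=73, q=9
  k=2: a=6, p=446, q=55
  k=3: a=3, p=1411, q=174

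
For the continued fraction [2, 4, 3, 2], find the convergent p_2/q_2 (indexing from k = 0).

Using pₖ = aₖpₖ₋₁ + pₖ₋₂, qₖ = aₖqₖ₋₁ + qₖ₋₂ (with p₋₁=1, p₋₂=0, q₋₁=0, q₋₂=1):
  k=0: a=2, p=2, q=1
  k=1: a=4, p=9, q=4
  k=2: a=3, p=29, q=13

29/13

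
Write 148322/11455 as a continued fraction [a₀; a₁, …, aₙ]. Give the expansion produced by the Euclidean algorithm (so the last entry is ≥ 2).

[12; 1, 18, 3, 6, 2, 14]

148322 = 12*11455 + 10862
11455 = 1*10862 + 593
10862 = 18*593 + 188
593 = 3*188 + 29
188 = 6*29 + 14
29 = 2*14 + 1
14 = 14*1 + 0  (stop)
So 148322/11455 = [12; 1, 18, 3, 6, 2, 14].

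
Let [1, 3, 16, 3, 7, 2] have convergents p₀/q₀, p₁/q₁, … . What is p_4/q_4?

Using pₖ = aₖpₖ₋₁ + pₖ₋₂, qₖ = aₖqₖ₋₁ + qₖ₋₂ (with p₋₁=1, p₋₂=0, q₋₁=0, q₋₂=1):
  k=0: a=1, p=1, q=1
  k=1: a=3, p=4, q=3
  k=2: a=16, p=65, q=49
  k=3: a=3, p=199, q=150
  k=4: a=7, p=1458, q=1099

1458/1099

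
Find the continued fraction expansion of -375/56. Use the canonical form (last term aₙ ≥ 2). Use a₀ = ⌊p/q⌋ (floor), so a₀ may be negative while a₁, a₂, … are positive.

[-7; 3, 3, 2, 2]

-375 = -7*56 + 17
56 = 3*17 + 5
17 = 3*5 + 2
5 = 2*2 + 1
2 = 2*1 + 0  (stop)
So -375/56 = [-7; 3, 3, 2, 2].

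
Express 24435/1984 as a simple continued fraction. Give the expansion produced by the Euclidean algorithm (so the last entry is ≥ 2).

[12; 3, 6, 11, 2, 4]

24435 = 12×1984 + 627
1984 = 3×627 + 103
627 = 6×103 + 9
103 = 11×9 + 4
9 = 2×4 + 1
4 = 4×1 + 0  (stop)
So 24435/1984 = [12; 3, 6, 11, 2, 4].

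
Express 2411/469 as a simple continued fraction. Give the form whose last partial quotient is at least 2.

[5; 7, 9, 2, 3]

2411 = 5·469 + 66
469 = 7·66 + 7
66 = 9·7 + 3
7 = 2·3 + 1
3 = 3·1 + 0  (stop)
So 2411/469 = [5; 7, 9, 2, 3].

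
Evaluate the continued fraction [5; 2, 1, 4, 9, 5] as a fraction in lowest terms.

Fold from the inside: start with 5/1.
  9 + 1/5 = 46/5
  4 + 5/46 = 189/46
  1 + 46/189 = 235/189
  2 + 189/235 = 659/235
  5 + 235/659 = 3530/659

3530/659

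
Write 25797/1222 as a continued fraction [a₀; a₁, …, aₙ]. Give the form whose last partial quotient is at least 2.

25797 = 21×1222 + 135
1222 = 9×135 + 7
135 = 19×7 + 2
7 = 3×2 + 1
2 = 2×1 + 0  (stop)
So 25797/1222 = [21; 9, 19, 3, 2].

[21; 9, 19, 3, 2]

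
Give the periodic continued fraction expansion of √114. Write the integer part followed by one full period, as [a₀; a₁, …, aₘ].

[10; 1, 2, 10, 2, 1, 20]

a₀ = ⌊√114⌋ = 10.
With m₀=0, d₀=1 and mₖ₊₁ = dₖaₖ − mₖ, dₖ₊₁ = (n − mₖ₊₁²)/dₖ, aₖ₊₁ = ⌊(a₀+mₖ₊₁)/dₖ₊₁⌋:
  k=1: m=10, d=14, a=1
  k=2: m=4, d=7, a=2
  k=3: m=10, d=2, a=10
  k=4: m=10, d=7, a=2
  k=5: m=4, d=14, a=1
  k=6: m=10, d=1, a=20
d=1 and a=2a₀=20 at k=6, so the next step gives (m, d) = (10, 14) again — its k=1 value — and the period has length 6.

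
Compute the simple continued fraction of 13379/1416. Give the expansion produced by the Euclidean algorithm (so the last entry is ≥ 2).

13379 = 9·1416 + 635
1416 = 2·635 + 146
635 = 4·146 + 51
146 = 2·51 + 44
51 = 1·44 + 7
44 = 6·7 + 2
7 = 3·2 + 1
2 = 2·1 + 0  (stop)
So 13379/1416 = [9; 2, 4, 2, 1, 6, 3, 2].

[9; 2, 4, 2, 1, 6, 3, 2]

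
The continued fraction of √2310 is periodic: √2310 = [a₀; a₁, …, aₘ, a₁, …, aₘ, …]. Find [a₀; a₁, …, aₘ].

a₀ = ⌊√2310⌋ = 48.
With m₀=0, d₀=1 and mₖ₊₁ = dₖaₖ − mₖ, dₖ₊₁ = (n − mₖ₊₁²)/dₖ, aₖ₊₁ = ⌊(a₀+mₖ₊₁)/dₖ₊₁⌋:
  k=1: m=48, d=6, a=16
  k=2: m=48, d=1, a=96
d=1 and a=2a₀=96 at k=2, so the next step gives (m, d) = (48, 6) again — its k=1 value — and the period has length 2.

[48; 16, 96]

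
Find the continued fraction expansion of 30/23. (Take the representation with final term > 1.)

[1; 3, 3, 2]

30 = 1*23 + 7
23 = 3*7 + 2
7 = 3*2 + 1
2 = 2*1 + 0  (stop)
So 30/23 = [1; 3, 3, 2].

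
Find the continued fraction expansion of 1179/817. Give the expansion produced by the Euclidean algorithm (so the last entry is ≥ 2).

1179 = 1·817 + 362
817 = 2·362 + 93
362 = 3·93 + 83
93 = 1·83 + 10
83 = 8·10 + 3
10 = 3·3 + 1
3 = 3·1 + 0  (stop)
So 1179/817 = [1; 2, 3, 1, 8, 3, 3].

[1; 2, 3, 1, 8, 3, 3]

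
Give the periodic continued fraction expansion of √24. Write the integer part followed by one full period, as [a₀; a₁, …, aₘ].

a₀ = ⌊√24⌋ = 4.
With m₀=0, d₀=1 and mₖ₊₁ = dₖaₖ − mₖ, dₖ₊₁ = (n − mₖ₊₁²)/dₖ, aₖ₊₁ = ⌊(a₀+mₖ₊₁)/dₖ₊₁⌋:
  k=1: m=4, d=8, a=1
  k=2: m=4, d=1, a=8
d=1 and a=2a₀=8 at k=2, so the next step gives (m, d) = (4, 8) again — its k=1 value — and the period has length 2.

[4; 1, 8]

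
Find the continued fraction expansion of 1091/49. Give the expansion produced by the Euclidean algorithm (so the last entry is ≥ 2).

[22; 3, 1, 3, 3]

1091 = 22×49 + 13
49 = 3×13 + 10
13 = 1×10 + 3
10 = 3×3 + 1
3 = 3×1 + 0  (stop)
So 1091/49 = [22; 3, 1, 3, 3].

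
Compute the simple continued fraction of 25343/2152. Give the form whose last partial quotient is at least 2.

[11; 1, 3, 2, 9, 8, 3]

25343 = 11×2152 + 1671
2152 = 1×1671 + 481
1671 = 3×481 + 228
481 = 2×228 + 25
228 = 9×25 + 3
25 = 8×3 + 1
3 = 3×1 + 0  (stop)
So 25343/2152 = [11; 1, 3, 2, 9, 8, 3].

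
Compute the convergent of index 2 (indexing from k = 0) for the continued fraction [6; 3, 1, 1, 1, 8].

25/4

Using pₖ = aₖpₖ₋₁ + pₖ₋₂, qₖ = aₖqₖ₋₁ + qₖ₋₂ (with p₋₁=1, p₋₂=0, q₋₁=0, q₋₂=1):
  k=0: a=6, p=6, q=1
  k=1: a=3, p=19, q=3
  k=2: a=1, p=25, q=4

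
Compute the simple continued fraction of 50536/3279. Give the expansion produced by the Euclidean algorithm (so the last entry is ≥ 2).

[15; 2, 2, 2, 1, 13, 14]

50536 = 15*3279 + 1351
3279 = 2*1351 + 577
1351 = 2*577 + 197
577 = 2*197 + 183
197 = 1*183 + 14
183 = 13*14 + 1
14 = 14*1 + 0  (stop)
So 50536/3279 = [15; 2, 2, 2, 1, 13, 14].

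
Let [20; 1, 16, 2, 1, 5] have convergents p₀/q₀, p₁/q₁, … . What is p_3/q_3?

733/35

Using pₖ = aₖpₖ₋₁ + pₖ₋₂, qₖ = aₖqₖ₋₁ + qₖ₋₂ (with p₋₁=1, p₋₂=0, q₋₁=0, q₋₂=1):
  k=0: a=20, p=20, q=1
  k=1: a=1, p=21, q=1
  k=2: a=16, p=356, q=17
  k=3: a=2, p=733, q=35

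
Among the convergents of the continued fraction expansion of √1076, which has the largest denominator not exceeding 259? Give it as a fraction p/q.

2657/81

√1076 = [32; 1, 4, 16, 4, 1, 64, …] (period length 6).
Convergents:
  p_0/q_0 = 32/1
  p_1/q_1 = 33/1
  p_2/q_2 = 164/5
  p_3/q_3 = 2657/81
  p_4/q_4 = 10792/329
q_3 = 81 ≤ 259 < 329 = q_4, so the answer is 2657/81.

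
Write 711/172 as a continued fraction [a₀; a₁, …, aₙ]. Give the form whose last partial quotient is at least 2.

711 = 4·172 + 23
172 = 7·23 + 11
23 = 2·11 + 1
11 = 11·1 + 0  (stop)
So 711/172 = [4; 7, 2, 11].

[4; 7, 2, 11]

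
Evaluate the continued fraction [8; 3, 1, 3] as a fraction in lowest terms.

Using pₖ = aₖpₖ₋₁ + pₖ₋₂ and qₖ = aₖqₖ₋₁ + qₖ₋₂:
  k=0: a=8, p=8, q=1
  k=1: a=3, p=25, q=3
  k=2: a=1, p=33, q=4
  k=3: a=3, p=124, q=15

124/15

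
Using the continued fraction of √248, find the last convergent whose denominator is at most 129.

2000/127

√248 = [15; 1, 2, 1, 30, …] (period length 4).
Convergents:
  p_0/q_0 = 15/1
  p_1/q_1 = 16/1
  p_2/q_2 = 47/3
  p_3/q_3 = 63/4
  p_4/q_4 = 1937/123
  p_5/q_5 = 2000/127
  p_6/q_6 = 5937/377
q_5 = 127 ≤ 129 < 377 = q_6, so the answer is 2000/127.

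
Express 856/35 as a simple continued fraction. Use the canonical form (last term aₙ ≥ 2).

856 = 24·35 + 16
35 = 2·16 + 3
16 = 5·3 + 1
3 = 3·1 + 0  (stop)
So 856/35 = [24; 2, 5, 3].

[24; 2, 5, 3]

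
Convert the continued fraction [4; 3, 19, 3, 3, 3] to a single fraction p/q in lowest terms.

8413/1944

Fold from the inside: start with 3/1.
  3 + 1/3 = 10/3
  3 + 3/10 = 33/10
  19 + 10/33 = 637/33
  3 + 33/637 = 1944/637
  4 + 637/1944 = 8413/1944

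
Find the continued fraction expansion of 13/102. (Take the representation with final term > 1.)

[0; 7, 1, 5, 2]

13 = 0×102 + 13
102 = 7×13 + 11
13 = 1×11 + 2
11 = 5×2 + 1
2 = 2×1 + 0  (stop)
So 13/102 = [0; 7, 1, 5, 2].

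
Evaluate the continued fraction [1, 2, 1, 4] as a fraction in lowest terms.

19/14

Using pₖ = aₖpₖ₋₁ + pₖ₋₂ and qₖ = aₖqₖ₋₁ + qₖ₋₂:
  k=0: a=1, p=1, q=1
  k=1: a=2, p=3, q=2
  k=2: a=1, p=4, q=3
  k=3: a=4, p=19, q=14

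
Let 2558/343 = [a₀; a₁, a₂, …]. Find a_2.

5

2558 = 7·343 + 157   →  a_0 = 7
343 = 2·157 + 29   →  a_1 = 2
157 = 5·29 + 12   →  a_2 = 5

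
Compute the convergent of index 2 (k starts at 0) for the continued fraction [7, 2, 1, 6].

22/3

Using pₖ = aₖpₖ₋₁ + pₖ₋₂, qₖ = aₖqₖ₋₁ + qₖ₋₂ (with p₋₁=1, p₋₂=0, q₋₁=0, q₋₂=1):
  k=0: a=7, p=7, q=1
  k=1: a=2, p=15, q=2
  k=2: a=1, p=22, q=3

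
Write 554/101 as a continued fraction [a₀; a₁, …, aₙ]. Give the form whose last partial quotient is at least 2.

554 = 5×101 + 49
101 = 2×49 + 3
49 = 16×3 + 1
3 = 3×1 + 0  (stop)
So 554/101 = [5; 2, 16, 3].

[5; 2, 16, 3]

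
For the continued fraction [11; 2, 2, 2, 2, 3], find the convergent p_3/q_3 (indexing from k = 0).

137/12

Using pₖ = aₖpₖ₋₁ + pₖ₋₂, qₖ = aₖqₖ₋₁ + qₖ₋₂ (with p₋₁=1, p₋₂=0, q₋₁=0, q₋₂=1):
  k=0: a=11, p=11, q=1
  k=1: a=2, p=23, q=2
  k=2: a=2, p=57, q=5
  k=3: a=2, p=137, q=12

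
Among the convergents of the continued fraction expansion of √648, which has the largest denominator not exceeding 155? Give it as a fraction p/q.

√648 = [25; 2, 5, 6, 5, 2, 50, …] (period length 6).
Convergents:
  p_0/q_0 = 25/1
  p_1/q_1 = 51/2
  p_2/q_2 = 280/11
  p_3/q_3 = 1731/68
  p_4/q_4 = 8935/351
q_3 = 68 ≤ 155 < 351 = q_4, so the answer is 1731/68.

1731/68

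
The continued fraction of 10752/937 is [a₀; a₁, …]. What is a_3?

10752 = 11·937 + 445   →  a_0 = 11
937 = 2·445 + 47   →  a_1 = 2
445 = 9·47 + 22   →  a_2 = 9
47 = 2·22 + 3   →  a_3 = 2

2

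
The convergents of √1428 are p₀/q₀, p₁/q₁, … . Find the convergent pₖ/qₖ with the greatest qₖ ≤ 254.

√1428 = [37; 1, 3, 1, 2, 1, 3, 1, 74, …] (period length 8).
Convergents:
  p_0/q_0 = 37/1
  p_1/q_1 = 38/1
  p_2/q_2 = 151/4
  p_3/q_3 = 189/5
  p_4/q_4 = 529/14
  p_5/q_5 = 718/19
  p_6/q_6 = 2683/71
  p_7/q_7 = 3401/90
  p_8/q_8 = 254357/6731
q_7 = 90 ≤ 254 < 6731 = q_8, so the answer is 3401/90.

3401/90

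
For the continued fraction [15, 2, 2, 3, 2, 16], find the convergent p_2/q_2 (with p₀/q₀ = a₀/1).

77/5

Using pₖ = aₖpₖ₋₁ + pₖ₋₂, qₖ = aₖqₖ₋₁ + qₖ₋₂ (with p₋₁=1, p₋₂=0, q₋₁=0, q₋₂=1):
  k=0: a=15, p=15, q=1
  k=1: a=2, p=31, q=2
  k=2: a=2, p=77, q=5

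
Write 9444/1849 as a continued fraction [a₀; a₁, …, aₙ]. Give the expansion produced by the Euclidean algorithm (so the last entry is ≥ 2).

[5; 9, 3, 2, 3, 8]

9444 = 5·1849 + 199
1849 = 9·199 + 58
199 = 3·58 + 25
58 = 2·25 + 8
25 = 3·8 + 1
8 = 8·1 + 0  (stop)
So 9444/1849 = [5; 9, 3, 2, 3, 8].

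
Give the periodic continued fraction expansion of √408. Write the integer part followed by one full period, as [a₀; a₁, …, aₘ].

a₀ = ⌊√408⌋ = 20.
With m₀=0, d₀=1 and mₖ₊₁ = dₖaₖ − mₖ, dₖ₊₁ = (n − mₖ₊₁²)/dₖ, aₖ₊₁ = ⌊(a₀+mₖ₊₁)/dₖ₊₁⌋:
  k=1: m=20, d=8, a=5
  k=2: m=20, d=1, a=40
d=1 and a=2a₀=40 at k=2, so the next step gives (m, d) = (20, 8) again — its k=1 value — and the period has length 2.

[20; 5, 40]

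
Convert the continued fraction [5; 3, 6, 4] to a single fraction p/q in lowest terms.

Using pₖ = aₖpₖ₋₁ + pₖ₋₂ and qₖ = aₖqₖ₋₁ + qₖ₋₂:
  k=0: a=5, p=5, q=1
  k=1: a=3, p=16, q=3
  k=2: a=6, p=101, q=19
  k=3: a=4, p=420, q=79

420/79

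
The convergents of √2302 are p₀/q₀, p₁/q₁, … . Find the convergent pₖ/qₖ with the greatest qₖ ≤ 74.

√2302 = [47; 1, 46, 1, 94, …] (period length 4).
Convergents:
  p_0/q_0 = 47/1
  p_1/q_1 = 48/1
  p_2/q_2 = 2255/47
  p_3/q_3 = 2303/48
  p_4/q_4 = 218737/4559
q_3 = 48 ≤ 74 < 4559 = q_4, so the answer is 2303/48.

2303/48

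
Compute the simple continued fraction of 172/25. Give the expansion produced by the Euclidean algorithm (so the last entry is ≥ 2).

172 = 6·25 + 22
25 = 1·22 + 3
22 = 7·3 + 1
3 = 3·1 + 0  (stop)
So 172/25 = [6; 1, 7, 3].

[6; 1, 7, 3]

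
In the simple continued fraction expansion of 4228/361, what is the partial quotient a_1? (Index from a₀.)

1

4228 = 11·361 + 257   →  a_0 = 11
361 = 1·257 + 104   →  a_1 = 1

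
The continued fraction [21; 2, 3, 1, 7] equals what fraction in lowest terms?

1501/70

Using pₖ = aₖpₖ₋₁ + pₖ₋₂ and qₖ = aₖqₖ₋₁ + qₖ₋₂:
  k=0: a=21, p=21, q=1
  k=1: a=2, p=43, q=2
  k=2: a=3, p=150, q=7
  k=3: a=1, p=193, q=9
  k=4: a=7, p=1501, q=70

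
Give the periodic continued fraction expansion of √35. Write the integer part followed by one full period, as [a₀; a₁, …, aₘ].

[5; 1, 10]

a₀ = ⌊√35⌋ = 5.
With m₀=0, d₀=1 and mₖ₊₁ = dₖaₖ − mₖ, dₖ₊₁ = (n − mₖ₊₁²)/dₖ, aₖ₊₁ = ⌊(a₀+mₖ₊₁)/dₖ₊₁⌋:
  k=1: m=5, d=10, a=1
  k=2: m=5, d=1, a=10
d=1 and a=2a₀=10 at k=2, so the next step gives (m, d) = (5, 10) again — its k=1 value — and the period has length 2.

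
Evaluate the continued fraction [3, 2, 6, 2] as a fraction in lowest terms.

97/28

Fold from the inside: start with 2/1.
  6 + 1/2 = 13/2
  2 + 2/13 = 28/13
  3 + 13/28 = 97/28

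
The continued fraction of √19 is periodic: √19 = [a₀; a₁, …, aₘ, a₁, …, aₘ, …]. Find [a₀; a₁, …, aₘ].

[4; 2, 1, 3, 1, 2, 8]

a₀ = ⌊√19⌋ = 4.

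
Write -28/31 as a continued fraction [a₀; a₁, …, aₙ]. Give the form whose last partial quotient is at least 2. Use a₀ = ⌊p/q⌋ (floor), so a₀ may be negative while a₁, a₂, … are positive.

-28 = -1×31 + 3
31 = 10×3 + 1
3 = 3×1 + 0  (stop)
So -28/31 = [-1; 10, 3].

[-1; 10, 3]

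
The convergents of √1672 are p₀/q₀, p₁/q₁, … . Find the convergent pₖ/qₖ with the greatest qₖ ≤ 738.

√1672 = [40; 1, 8, 10, 8, 1, 80, …] (period length 6).
Convergents:
  p_0/q_0 = 40/1
  p_1/q_1 = 41/1
  p_2/q_2 = 368/9
  p_3/q_3 = 3721/91
  p_4/q_4 = 30136/737
  p_5/q_5 = 33857/828
q_4 = 737 ≤ 738 < 828 = q_5, so the answer is 30136/737.

30136/737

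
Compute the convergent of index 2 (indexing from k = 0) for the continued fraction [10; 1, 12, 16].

Using pₖ = aₖpₖ₋₁ + pₖ₋₂, qₖ = aₖqₖ₋₁ + qₖ₋₂ (with p₋₁=1, p₋₂=0, q₋₁=0, q₋₂=1):
  k=0: a=10, p=10, q=1
  k=1: a=1, p=11, q=1
  k=2: a=12, p=142, q=13

142/13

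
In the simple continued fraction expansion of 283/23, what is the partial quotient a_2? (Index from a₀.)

3

283 = 12·23 + 7   →  a_0 = 12
23 = 3·7 + 2   →  a_1 = 3
7 = 3·2 + 1   →  a_2 = 3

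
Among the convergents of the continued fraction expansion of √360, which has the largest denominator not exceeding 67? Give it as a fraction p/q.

√360 = [18; 1, 36, …] (period length 2).
Convergents:
  p_0/q_0 = 18/1
  p_1/q_1 = 19/1
  p_2/q_2 = 702/37
  p_3/q_3 = 721/38
  p_4/q_4 = 26658/1405
q_3 = 38 ≤ 67 < 1405 = q_4, so the answer is 721/38.

721/38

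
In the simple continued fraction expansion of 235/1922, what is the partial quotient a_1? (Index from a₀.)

235 = 0·1922 + 235   →  a_0 = 0
1922 = 8·235 + 42   →  a_1 = 8

8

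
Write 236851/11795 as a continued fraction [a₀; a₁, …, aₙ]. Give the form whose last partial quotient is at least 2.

[20; 12, 2, 2, 14, 4, 3]

236851 = 20×11795 + 951
11795 = 12×951 + 383
951 = 2×383 + 185
383 = 2×185 + 13
185 = 14×13 + 3
13 = 4×3 + 1
3 = 3×1 + 0  (stop)
So 236851/11795 = [20; 12, 2, 2, 14, 4, 3].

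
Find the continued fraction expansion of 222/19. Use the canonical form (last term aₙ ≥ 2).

[11; 1, 2, 6]

222 = 11×19 + 13
19 = 1×13 + 6
13 = 2×6 + 1
6 = 6×1 + 0  (stop)
So 222/19 = [11; 1, 2, 6].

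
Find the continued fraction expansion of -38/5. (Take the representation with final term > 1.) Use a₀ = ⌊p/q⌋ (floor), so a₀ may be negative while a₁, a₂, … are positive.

-38 = -8·5 + 2
5 = 2·2 + 1
2 = 2·1 + 0  (stop)
So -38/5 = [-8; 2, 2].

[-8; 2, 2]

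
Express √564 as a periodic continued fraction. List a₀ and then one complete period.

a₀ = ⌊√564⌋ = 23.
With m₀=0, d₀=1 and mₖ₊₁ = dₖaₖ − mₖ, dₖ₊₁ = (n − mₖ₊₁²)/dₖ, aₖ₊₁ = ⌊(a₀+mₖ₊₁)/dₖ₊₁⌋:
  k=1: m=23, d=35, a=1
  k=2: m=12, d=12, a=2
  k=3: m=12, d=35, a=1
  k=4: m=23, d=1, a=46
d=1 and a=2a₀=46 at k=4, so the next step gives (m, d) = (23, 35) again — its k=1 value — and the period has length 4.

[23; 1, 2, 1, 46]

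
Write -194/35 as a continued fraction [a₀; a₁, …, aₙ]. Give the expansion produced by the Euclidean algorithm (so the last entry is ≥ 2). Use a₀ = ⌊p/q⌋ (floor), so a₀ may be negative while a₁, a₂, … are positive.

-194 = -6×35 + 16
35 = 2×16 + 3
16 = 5×3 + 1
3 = 3×1 + 0  (stop)
So -194/35 = [-6; 2, 5, 3].

[-6; 2, 5, 3]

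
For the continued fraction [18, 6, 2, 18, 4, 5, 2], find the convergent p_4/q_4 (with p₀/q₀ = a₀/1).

17664/973

Using pₖ = aₖpₖ₋₁ + pₖ₋₂, qₖ = aₖqₖ₋₁ + qₖ₋₂ (with p₋₁=1, p₋₂=0, q₋₁=0, q₋₂=1):
  k=0: a=18, p=18, q=1
  k=1: a=6, p=109, q=6
  k=2: a=2, p=236, q=13
  k=3: a=18, p=4357, q=240
  k=4: a=4, p=17664, q=973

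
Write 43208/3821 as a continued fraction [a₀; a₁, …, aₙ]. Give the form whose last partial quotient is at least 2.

[11; 3, 4, 17, 17]

43208 = 11*3821 + 1177
3821 = 3*1177 + 290
1177 = 4*290 + 17
290 = 17*17 + 1
17 = 17*1 + 0  (stop)
So 43208/3821 = [11; 3, 4, 17, 17].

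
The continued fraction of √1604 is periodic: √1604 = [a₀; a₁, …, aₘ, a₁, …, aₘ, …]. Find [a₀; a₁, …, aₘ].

a₀ = ⌊√1604⌋ = 40.
With m₀=0, d₀=1 and mₖ₊₁ = dₖaₖ − mₖ, dₖ₊₁ = (n − mₖ₊₁²)/dₖ, aₖ₊₁ = ⌊(a₀+mₖ₊₁)/dₖ₊₁⌋:
  k=1: m=40, d=4, a=20
  k=2: m=40, d=1, a=80
d=1 and a=2a₀=80 at k=2, so the next step gives (m, d) = (40, 4) again — its k=1 value — and the period has length 2.

[40; 20, 80]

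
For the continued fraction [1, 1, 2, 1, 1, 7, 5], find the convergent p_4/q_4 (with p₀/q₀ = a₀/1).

12/7

Using pₖ = aₖpₖ₋₁ + pₖ₋₂, qₖ = aₖqₖ₋₁ + qₖ₋₂ (with p₋₁=1, p₋₂=0, q₋₁=0, q₋₂=1):
  k=0: a=1, p=1, q=1
  k=1: a=1, p=2, q=1
  k=2: a=2, p=5, q=3
  k=3: a=1, p=7, q=4
  k=4: a=1, p=12, q=7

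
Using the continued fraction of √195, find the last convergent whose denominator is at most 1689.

10934/783

√195 = [13; 1, 26, …] (period length 2).
Convergents:
  p_0/q_0 = 13/1
  p_1/q_1 = 14/1
  p_2/q_2 = 377/27
  p_3/q_3 = 391/28
  p_4/q_4 = 10543/755
  p_5/q_5 = 10934/783
  p_6/q_6 = 294827/21113
q_5 = 783 ≤ 1689 < 21113 = q_6, so the answer is 10934/783.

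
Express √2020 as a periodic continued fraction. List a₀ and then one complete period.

a₀ = ⌊√2020⌋ = 44.

[44; 1, 16, 1, 88]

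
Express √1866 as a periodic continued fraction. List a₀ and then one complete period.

a₀ = ⌊√1866⌋ = 43.
With m₀=0, d₀=1 and mₖ₊₁ = dₖaₖ − mₖ, dₖ₊₁ = (n − mₖ₊₁²)/dₖ, aₖ₊₁ = ⌊(a₀+mₖ₊₁)/dₖ₊₁⌋:
  k=1: m=43, d=17, a=5
  k=2: m=42, d=6, a=14
  k=3: m=42, d=17, a=5
  k=4: m=43, d=1, a=86
d=1 and a=2a₀=86 at k=4, so the next step gives (m, d) = (43, 17) again — its k=1 value — and the period has length 4.

[43; 5, 14, 5, 86]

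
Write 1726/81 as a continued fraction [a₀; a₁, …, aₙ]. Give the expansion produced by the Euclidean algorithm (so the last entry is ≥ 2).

[21; 3, 4, 6]

1726 = 21*81 + 25
81 = 3*25 + 6
25 = 4*6 + 1
6 = 6*1 + 0  (stop)
So 1726/81 = [21; 3, 4, 6].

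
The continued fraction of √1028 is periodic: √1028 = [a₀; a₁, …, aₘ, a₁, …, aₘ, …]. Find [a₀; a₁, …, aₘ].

a₀ = ⌊√1028⌋ = 32.

[32; 16, 64]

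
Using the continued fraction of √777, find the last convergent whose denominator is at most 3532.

86997/3121

√777 = [27; 1, 6, 1, 54, …] (period length 4).
Convergents:
  p_0/q_0 = 27/1
  p_1/q_1 = 28/1
  p_2/q_2 = 195/7
  p_3/q_3 = 223/8
  p_4/q_4 = 12237/439
  p_5/q_5 = 12460/447
  p_6/q_6 = 86997/3121
  p_7/q_7 = 99457/3568
q_6 = 3121 ≤ 3532 < 3568 = q_7, so the answer is 86997/3121.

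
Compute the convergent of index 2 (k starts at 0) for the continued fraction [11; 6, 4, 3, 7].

Using pₖ = aₖpₖ₋₁ + pₖ₋₂, qₖ = aₖqₖ₋₁ + qₖ₋₂ (with p₋₁=1, p₋₂=0, q₋₁=0, q₋₂=1):
  k=0: a=11, p=11, q=1
  k=1: a=6, p=67, q=6
  k=2: a=4, p=279, q=25

279/25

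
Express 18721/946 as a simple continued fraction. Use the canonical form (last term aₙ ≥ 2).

18721 = 19·946 + 747
946 = 1·747 + 199
747 = 3·199 + 150
199 = 1·150 + 49
150 = 3·49 + 3
49 = 16·3 + 1
3 = 3·1 + 0  (stop)
So 18721/946 = [19; 1, 3, 1, 3, 16, 3].

[19; 1, 3, 1, 3, 16, 3]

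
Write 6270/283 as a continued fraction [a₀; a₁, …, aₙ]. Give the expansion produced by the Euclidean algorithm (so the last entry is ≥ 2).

[22; 6, 2, 3, 6]

6270 = 22×283 + 44
283 = 6×44 + 19
44 = 2×19 + 6
19 = 3×6 + 1
6 = 6×1 + 0  (stop)
So 6270/283 = [22; 6, 2, 3, 6].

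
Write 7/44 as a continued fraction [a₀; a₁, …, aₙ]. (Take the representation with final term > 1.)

[0; 6, 3, 2]

7 = 0×44 + 7
44 = 6×7 + 2
7 = 3×2 + 1
2 = 2×1 + 0  (stop)
So 7/44 = [0; 6, 3, 2].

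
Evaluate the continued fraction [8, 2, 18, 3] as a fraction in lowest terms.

Fold from the inside: start with 3/1.
  18 + 1/3 = 55/3
  2 + 3/55 = 113/55
  8 + 55/113 = 959/113

959/113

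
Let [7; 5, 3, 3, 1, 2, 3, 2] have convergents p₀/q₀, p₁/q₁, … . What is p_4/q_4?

496/69

Using pₖ = aₖpₖ₋₁ + pₖ₋₂, qₖ = aₖqₖ₋₁ + qₖ₋₂ (with p₋₁=1, p₋₂=0, q₋₁=0, q₋₂=1):
  k=0: a=7, p=7, q=1
  k=1: a=5, p=36, q=5
  k=2: a=3, p=115, q=16
  k=3: a=3, p=381, q=53
  k=4: a=1, p=496, q=69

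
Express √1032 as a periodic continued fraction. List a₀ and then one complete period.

a₀ = ⌊√1032⌋ = 32.
With m₀=0, d₀=1 and mₖ₊₁ = dₖaₖ − mₖ, dₖ₊₁ = (n − mₖ₊₁²)/dₖ, aₖ₊₁ = ⌊(a₀+mₖ₊₁)/dₖ₊₁⌋:
  k=1: m=32, d=8, a=8
  k=2: m=32, d=1, a=64
d=1 and a=2a₀=64 at k=2, so the next step gives (m, d) = (32, 8) again — its k=1 value — and the period has length 2.

[32; 8, 64]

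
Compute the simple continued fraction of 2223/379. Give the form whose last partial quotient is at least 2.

2223 = 5×379 + 328
379 = 1×328 + 51
328 = 6×51 + 22
51 = 2×22 + 7
22 = 3×7 + 1
7 = 7×1 + 0  (stop)
So 2223/379 = [5; 1, 6, 2, 3, 7].

[5; 1, 6, 2, 3, 7]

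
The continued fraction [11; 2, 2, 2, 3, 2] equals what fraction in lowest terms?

Using pₖ = aₖpₖ₋₁ + pₖ₋₂ and qₖ = aₖqₖ₋₁ + qₖ₋₂:
  k=0: a=11, p=11, q=1
  k=1: a=2, p=23, q=2
  k=2: a=2, p=57, q=5
  k=3: a=2, p=137, q=12
  k=4: a=3, p=468, q=41
  k=5: a=2, p=1073, q=94

1073/94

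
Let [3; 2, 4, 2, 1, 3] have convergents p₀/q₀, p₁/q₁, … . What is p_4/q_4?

100/29

Using pₖ = aₖpₖ₋₁ + pₖ₋₂, qₖ = aₖqₖ₋₁ + qₖ₋₂ (with p₋₁=1, p₋₂=0, q₋₁=0, q₋₂=1):
  k=0: a=3, p=3, q=1
  k=1: a=2, p=7, q=2
  k=2: a=4, p=31, q=9
  k=3: a=2, p=69, q=20
  k=4: a=1, p=100, q=29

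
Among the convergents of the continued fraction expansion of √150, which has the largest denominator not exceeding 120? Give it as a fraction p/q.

1188/97

√150 = [12; 4, 24, …] (period length 2).
Convergents:
  p_0/q_0 = 12/1
  p_1/q_1 = 49/4
  p_2/q_2 = 1188/97
  p_3/q_3 = 4801/392
q_2 = 97 ≤ 120 < 392 = q_3, so the answer is 1188/97.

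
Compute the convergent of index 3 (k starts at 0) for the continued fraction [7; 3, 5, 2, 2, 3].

256/35

Using pₖ = aₖpₖ₋₁ + pₖ₋₂, qₖ = aₖqₖ₋₁ + qₖ₋₂ (with p₋₁=1, p₋₂=0, q₋₁=0, q₋₂=1):
  k=0: a=7, p=7, q=1
  k=1: a=3, p=22, q=3
  k=2: a=5, p=117, q=16
  k=3: a=2, p=256, q=35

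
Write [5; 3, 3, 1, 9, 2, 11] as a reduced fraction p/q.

Using pₖ = aₖpₖ₋₁ + pₖ₋₂ and qₖ = aₖqₖ₋₁ + qₖ₋₂:
  k=0: a=5, p=5, q=1
  k=1: a=3, p=16, q=3
  k=2: a=3, p=53, q=10
  k=3: a=1, p=69, q=13
  k=4: a=9, p=674, q=127
  k=5: a=2, p=1417, q=267
  k=6: a=11, p=16261, q=3064

16261/3064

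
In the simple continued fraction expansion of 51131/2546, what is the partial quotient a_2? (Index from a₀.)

15

51131 = 20·2546 + 211   →  a_0 = 20
2546 = 12·211 + 14   →  a_1 = 12
211 = 15·14 + 1   →  a_2 = 15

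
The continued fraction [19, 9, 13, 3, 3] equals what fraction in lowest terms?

23066/1207

Fold from the inside: start with 3/1.
  3 + 1/3 = 10/3
  13 + 3/10 = 133/10
  9 + 10/133 = 1207/133
  19 + 133/1207 = 23066/1207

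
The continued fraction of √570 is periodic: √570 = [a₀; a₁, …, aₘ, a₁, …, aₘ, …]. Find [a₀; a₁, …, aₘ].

[23; 1, 6, 1, 46]

a₀ = ⌊√570⌋ = 23.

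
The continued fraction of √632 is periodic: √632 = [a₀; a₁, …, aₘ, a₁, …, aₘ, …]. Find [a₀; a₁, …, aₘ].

a₀ = ⌊√632⌋ = 25.

[25; 7, 6, 7, 50]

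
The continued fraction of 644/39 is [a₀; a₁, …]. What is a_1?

1

644 = 16·39 + 20   →  a_0 = 16
39 = 1·20 + 19   →  a_1 = 1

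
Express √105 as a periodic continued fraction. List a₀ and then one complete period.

[10; 4, 20]

a₀ = ⌊√105⌋ = 10.
With m₀=0, d₀=1 and mₖ₊₁ = dₖaₖ − mₖ, dₖ₊₁ = (n − mₖ₊₁²)/dₖ, aₖ₊₁ = ⌊(a₀+mₖ₊₁)/dₖ₊₁⌋:
  k=1: m=10, d=5, a=4
  k=2: m=10, d=1, a=20
d=1 and a=2a₀=20 at k=2, so the next step gives (m, d) = (10, 5) again — its k=1 value — and the period has length 2.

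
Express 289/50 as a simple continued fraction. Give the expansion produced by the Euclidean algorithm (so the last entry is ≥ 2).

289 = 5×50 + 39
50 = 1×39 + 11
39 = 3×11 + 6
11 = 1×6 + 5
6 = 1×5 + 1
5 = 5×1 + 0  (stop)
So 289/50 = [5; 1, 3, 1, 1, 5].

[5; 1, 3, 1, 1, 5]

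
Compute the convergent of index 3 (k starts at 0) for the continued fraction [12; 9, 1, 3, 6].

Using pₖ = aₖpₖ₋₁ + pₖ₋₂, qₖ = aₖqₖ₋₁ + qₖ₋₂ (with p₋₁=1, p₋₂=0, q₋₁=0, q₋₂=1):
  k=0: a=12, p=12, q=1
  k=1: a=9, p=109, q=9
  k=2: a=1, p=121, q=10
  k=3: a=3, p=472, q=39

472/39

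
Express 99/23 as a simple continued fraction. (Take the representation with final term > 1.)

[4; 3, 3, 2]

99 = 4×23 + 7
23 = 3×7 + 2
7 = 3×2 + 1
2 = 2×1 + 0  (stop)
So 99/23 = [4; 3, 3, 2].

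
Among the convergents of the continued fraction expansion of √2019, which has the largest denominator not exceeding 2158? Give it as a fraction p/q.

√2019 = [44; 1, 13, 1, 88, …] (period length 4).
Convergents:
  p_0/q_0 = 44/1
  p_1/q_1 = 45/1
  p_2/q_2 = 629/14
  p_3/q_3 = 674/15
  p_4/q_4 = 59941/1334
  p_5/q_5 = 60615/1349
  p_6/q_6 = 847936/18871
q_5 = 1349 ≤ 2158 < 18871 = q_6, so the answer is 60615/1349.

60615/1349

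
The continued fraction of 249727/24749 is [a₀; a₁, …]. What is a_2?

15

249727 = 10·24749 + 2237   →  a_0 = 10
24749 = 11·2237 + 142   →  a_1 = 11
2237 = 15·142 + 107   →  a_2 = 15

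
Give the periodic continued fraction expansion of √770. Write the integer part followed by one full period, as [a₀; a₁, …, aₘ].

a₀ = ⌊√770⌋ = 27.
With m₀=0, d₀=1 and mₖ₊₁ = dₖaₖ − mₖ, dₖ₊₁ = (n − mₖ₊₁²)/dₖ, aₖ₊₁ = ⌊(a₀+mₖ₊₁)/dₖ₊₁⌋:
  k=1: m=27, d=41, a=1
  k=2: m=14, d=14, a=2
  k=3: m=14, d=41, a=1
  k=4: m=27, d=1, a=54
d=1 and a=2a₀=54 at k=4, so the next step gives (m, d) = (27, 41) again — its k=1 value — and the period has length 4.

[27; 1, 2, 1, 54]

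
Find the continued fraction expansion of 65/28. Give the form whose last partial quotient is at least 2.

[2; 3, 9]

65 = 2*28 + 9
28 = 3*9 + 1
9 = 9*1 + 0  (stop)
So 65/28 = [2; 3, 9].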